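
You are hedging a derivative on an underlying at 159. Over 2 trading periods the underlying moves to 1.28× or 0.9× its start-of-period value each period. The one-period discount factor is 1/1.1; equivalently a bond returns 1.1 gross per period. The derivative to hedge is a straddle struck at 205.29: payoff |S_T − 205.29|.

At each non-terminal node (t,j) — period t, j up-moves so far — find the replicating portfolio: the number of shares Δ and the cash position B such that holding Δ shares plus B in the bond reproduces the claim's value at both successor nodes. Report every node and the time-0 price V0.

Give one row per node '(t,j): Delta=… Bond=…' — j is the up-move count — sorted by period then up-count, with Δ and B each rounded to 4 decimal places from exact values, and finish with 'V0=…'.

(0,0): Delta=-0.1255 Bond=55.8954
(1,0): Delta=-1.0000 Bond=186.6273
(1,1): Delta=0.4279 Bond=-51.1433
V0=35.9424

The replicating-portfolio and risk-neutral prices coincide; use p* = (1.1−0.9)/(1.28−0.9) = 0.5263 for the latter.
Terminal values V(2,·): V(2,0)=76.5000, V(2,1)=22.1220, V(2,2)=55.2156
(1,0): S=143.1000. Δ = (V_up−V_dn)/(S_up−S_dn) = (22.1220−76.5000)/(183.1680−128.7900) = -1.0000. V = [p*·22.1220 + (1−p*)·76.5000]/1.1 = 43.5273. B = V − Δ·S = 186.6273.
(1,1): S=203.5200. Δ = (V_up−V_dn)/(S_up−S_dn) = (55.2156−22.1220)/(260.5056−183.1680) = 0.4279. V = [p*·55.2156 + (1−p*)·22.1220]/1.1 = 35.9452. B = V − Δ·S = -51.1433.
(0,0): S=159.0000. Δ = (V_up−V_dn)/(S_up−S_dn) = (35.9452−43.5273)/(203.5200−143.1000) = -0.1255. V = [p*·35.9452 + (1−p*)·43.5273]/1.1 = 35.9424. B = V − Δ·S = 55.8954.
Self-financing check: at every node Δ·S+B equals the discounted successor values.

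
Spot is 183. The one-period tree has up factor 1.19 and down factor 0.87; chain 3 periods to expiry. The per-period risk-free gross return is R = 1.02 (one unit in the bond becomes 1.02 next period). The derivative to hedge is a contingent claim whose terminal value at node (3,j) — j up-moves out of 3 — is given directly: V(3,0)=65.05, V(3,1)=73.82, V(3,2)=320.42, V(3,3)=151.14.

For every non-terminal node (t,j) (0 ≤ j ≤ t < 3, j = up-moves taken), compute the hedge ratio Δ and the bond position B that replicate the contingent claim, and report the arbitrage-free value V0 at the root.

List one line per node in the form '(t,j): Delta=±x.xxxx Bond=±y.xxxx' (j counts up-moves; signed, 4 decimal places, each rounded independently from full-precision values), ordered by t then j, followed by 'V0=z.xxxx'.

(0,0): Delta=1.4460 Bond=-107.4129
(1,0): Delta=2.3141 Bond=-247.7666
(1,1): Delta=0.7267 Bond=47.0716
(2,0): Delta=0.1979 Bond=40.3986
(2,1): Delta=4.0675 Bond=-584.9252
(2,2): Delta=-2.0413 Bond=765.3431
V0=157.2034

No-arbitrage ⇒ martingale measure with p* = (R−d)/(u−d) = 0.4688.
Payoff layer (t=3): V(3,0)=65.0500, V(3,1)=73.8200, V(3,2)=320.4200, V(3,3)=151.1400
  t=2,j=0: stock 138.5127 → up 164.8301 (V=73.8200), down 120.5060 (V=65.0500). Price 67.8048; hedge Δ=0.1979, bond B=40.3986.
  t=2,j=1: stock 189.4599 → up 225.4573 (V=320.4200), down 164.8301 (V=73.8200). Price 185.6998; hedge Δ=4.0675, bond B=-584.9252.
  t=2,j=2: stock 259.1463 → up 308.3841 (V=151.1400), down 225.4573 (V=320.4200). Price 236.3431; hedge Δ=-2.0413, bond B=765.3431.
  t=1,j=0: stock 159.2100 → up 189.4599 (V=185.6998), down 138.5127 (V=67.8048). Price 120.6550; hedge Δ=2.3141, bond B=-247.7666.
  t=1,j=1: stock 217.7700 → up 259.1463 (V=236.3431), down 189.4599 (V=185.6998). Price 205.3322; hedge Δ=0.7267, bond B=47.0716.
  t=0,j=0: stock 183.0000 → up 217.7700 (V=205.3322), down 159.2100 (V=120.6550). Price 157.2034; hedge Δ=1.4460, bond B=-107.4129.
Root portfolio cost Δ·183+B reproduces V0=157.2034.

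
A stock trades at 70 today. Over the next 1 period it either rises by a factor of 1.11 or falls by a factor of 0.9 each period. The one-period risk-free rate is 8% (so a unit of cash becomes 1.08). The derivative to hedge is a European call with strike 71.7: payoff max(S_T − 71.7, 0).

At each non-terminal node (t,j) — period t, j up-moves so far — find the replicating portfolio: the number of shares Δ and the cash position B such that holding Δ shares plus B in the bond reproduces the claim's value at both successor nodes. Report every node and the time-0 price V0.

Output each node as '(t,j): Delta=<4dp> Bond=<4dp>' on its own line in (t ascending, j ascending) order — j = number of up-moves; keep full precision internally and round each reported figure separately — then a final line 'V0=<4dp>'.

No-arbitrage ⇒ martingale measure with p* = (R−d)/(u−d) = 0.8571.
Terminal payoffs: V(1,0)=0.0000, V(1,1)=6.0000
  t=0,j=0: stock 70.0000 → up 77.7000 (V=6.0000), down 63.0000 (V=0.0000). Price 4.7619; hedge Δ=0.4082, bond B=-23.8095.
Each (Δ,B) replicates both successor values, so the strategy is self-financing and V0 is arbitrage-free.

(0,0): Delta=0.4082 Bond=-23.8095
V0=4.7619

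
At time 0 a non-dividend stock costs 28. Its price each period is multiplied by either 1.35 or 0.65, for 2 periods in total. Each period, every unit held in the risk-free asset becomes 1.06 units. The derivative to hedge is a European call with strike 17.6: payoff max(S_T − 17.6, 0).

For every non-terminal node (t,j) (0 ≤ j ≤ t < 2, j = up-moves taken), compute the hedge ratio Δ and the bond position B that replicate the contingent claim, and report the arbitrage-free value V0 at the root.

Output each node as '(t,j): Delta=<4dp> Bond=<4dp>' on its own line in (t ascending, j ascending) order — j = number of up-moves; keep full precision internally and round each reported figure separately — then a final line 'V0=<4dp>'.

(0,0): Delta=0.8849 Bond=-11.5610
(1,0): Delta=0.5471 Bond=-6.1058
(1,1): Delta=1.0000 Bond=-16.6038
V0=13.2174

No-arbitrage ⇒ martingale measure with p* = (R−d)/(u−d) = 0.5857.
Terminal values V(2,·): V(2,0)=0.0000, V(2,1)=6.9700, V(2,2)=33.4300
(1,0): S=18.2000. Δ = (V_up−V_dn)/(S_up−S_dn) = (6.9700−0.0000)/(24.5700−11.8300) = 0.5471. V = [p*·6.9700 + (1−p*)·0.0000]/1.06 = 3.8513. B = V − Δ·S = -6.1058.
(1,1): S=37.8000. Δ = (V_up−V_dn)/(S_up−S_dn) = (33.4300−6.9700)/(51.0300−24.5700) = 1.0000. V = [p*·33.4300 + (1−p*)·6.9700]/1.06 = 21.1962. B = V − Δ·S = -16.6038.
(0,0): S=28.0000. Δ = (V_up−V_dn)/(S_up−S_dn) = (21.1962−3.8513)/(37.8000−18.2000) = 0.8849. V = [p*·21.1962 + (1−p*)·3.8513]/1.06 = 13.2174. B = V − Δ·S = -11.5610.
Check: Δ(0,0)·S0 + B(0,0) = 13.2174 = V0.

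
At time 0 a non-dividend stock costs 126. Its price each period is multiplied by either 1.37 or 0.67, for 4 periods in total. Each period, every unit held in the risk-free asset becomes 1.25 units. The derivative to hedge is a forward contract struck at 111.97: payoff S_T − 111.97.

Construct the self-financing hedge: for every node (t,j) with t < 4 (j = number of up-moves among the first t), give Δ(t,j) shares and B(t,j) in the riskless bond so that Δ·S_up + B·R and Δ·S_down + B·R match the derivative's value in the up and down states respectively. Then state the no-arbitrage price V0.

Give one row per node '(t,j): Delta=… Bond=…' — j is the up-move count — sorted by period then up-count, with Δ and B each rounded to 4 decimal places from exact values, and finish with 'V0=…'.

(0,0): Delta=1.0000 Bond=-45.8629
(1,0): Delta=1.0000 Bond=-57.3286
(1,1): Delta=1.0000 Bond=-57.3286
(2,0): Delta=1.0000 Bond=-71.6608
(2,1): Delta=1.0000 Bond=-71.6608
(2,2): Delta=1.0000 Bond=-71.6608
(3,0): Delta=1.0000 Bond=-89.5760
(3,1): Delta=1.0000 Bond=-89.5760
(3,2): Delta=1.0000 Bond=-89.5760
(3,3): Delta=1.0000 Bond=-89.5760
V0=80.1371

Risk-neutral probability p* = (R−d)/(u−d) = (1.25−0.67)/(1.37−0.67) = 0.8286.
At expiry t=4: V(4,0)=-86.5796, V(4,1)=-60.0523, V(4,2)=-5.8099, V(4,3)=105.1036, V(4,4)=331.8970
  t=3,j=0: stock 37.8961 → up 51.9177 (V=-60.0523), down 25.3904 (V=-86.5796). Price -51.6799; hedge Δ=1.0000, bond B=-89.5760.
  t=3,j=1: stock 77.4891 → up 106.1601 (V=-5.8099), down 51.9177 (V=-60.0523). Price -12.0869; hedge Δ=1.0000, bond B=-89.5760.
  t=3,j=2: stock 158.4479 → up 217.0736 (V=105.1036), down 106.1601 (V=-5.8099). Price 68.8719; hedge Δ=1.0000, bond B=-89.5760.
  t=3,j=3: stock 323.9905 → up 443.8670 (V=331.8970), down 217.0736 (V=105.1036). Price 234.4145; hedge Δ=1.0000, bond B=-89.5760.
  t=2,j=0: stock 56.5614 → up 77.4891 (V=-12.0869), down 37.8961 (V=-51.6799). Price -15.0994; hedge Δ=1.0000, bond B=-71.6608.
  t=2,j=1: stock 115.6554 → up 158.4479 (V=68.8719), down 77.4891 (V=-12.0869). Price 43.9946; hedge Δ=1.0000, bond B=-71.6608.
  t=2,j=2: stock 236.4894 → up 323.9905 (V=234.4145), down 158.4479 (V=68.8719). Price 164.8286; hedge Δ=1.0000, bond B=-71.6608.
  t=1,j=0: stock 84.4200 → up 115.6554 (V=43.9946), down 56.5614 (V=-15.0994). Price 27.0914; hedge Δ=1.0000, bond B=-57.3286.
  t=1,j=1: stock 172.6200 → up 236.4894 (V=164.8286), down 115.6554 (V=43.9946). Price 115.2914; hedge Δ=1.0000, bond B=-57.3286.
  t=0,j=0: stock 126.0000 → up 172.6200 (V=115.2914), down 84.4200 (V=27.0914). Price 80.1371; hedge Δ=1.0000, bond B=-45.8629.
Each (Δ,B) replicates both successor values, so the strategy is self-financing and V0 is arbitrage-free.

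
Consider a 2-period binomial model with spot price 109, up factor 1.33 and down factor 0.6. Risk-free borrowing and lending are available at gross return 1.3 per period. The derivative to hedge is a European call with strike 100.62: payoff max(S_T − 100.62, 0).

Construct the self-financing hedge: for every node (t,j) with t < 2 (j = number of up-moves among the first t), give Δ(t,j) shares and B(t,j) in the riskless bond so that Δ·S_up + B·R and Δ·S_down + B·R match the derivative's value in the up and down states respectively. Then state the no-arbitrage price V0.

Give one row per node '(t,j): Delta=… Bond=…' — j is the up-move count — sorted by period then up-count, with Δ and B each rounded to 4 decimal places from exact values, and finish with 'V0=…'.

Under the risk-neutral measure, an up-move has probability p* = (R−d)/(u−d) = 0.9589 and values discount at R = 1.3.
Terminal values V(2,·): V(2,0)=0.0000, V(2,1)=0.0000, V(2,2)=92.1901
(1,0): S=65.4000. Δ = (V_up−V_dn)/(S_up−S_dn) = (0.0000−0.0000)/(86.9820−39.2400) = 0.0000. V = [p*·0.0000 + (1−p*)·0.0000]/1.3 = 0.0000. B = V − Δ·S = 0.0000.
(1,1): S=144.9700. Δ = (V_up−V_dn)/(S_up−S_dn) = (92.1901−0.0000)/(192.8101−86.9820) = 0.8711. V = [p*·92.1901 + (1−p*)·0.0000]/1.3 = 68.0011. B = V − Δ·S = -58.2867.
(0,0): S=109.0000. Δ = (V_up−V_dn)/(S_up−S_dn) = (68.0011−0.0000)/(144.9700−65.4000) = 0.8546. V = [p*·68.0011 + (1−p*)·0.0000]/1.3 = 50.1589. B = V − Δ·S = -42.9933.
Check: Δ(0,0)·S0 + B(0,0) = 50.1589 = V0.

(0,0): Delta=0.8546 Bond=-42.9933
(1,0): Delta=0.0000 Bond=0.0000
(1,1): Delta=0.8711 Bond=-58.2867
V0=50.1589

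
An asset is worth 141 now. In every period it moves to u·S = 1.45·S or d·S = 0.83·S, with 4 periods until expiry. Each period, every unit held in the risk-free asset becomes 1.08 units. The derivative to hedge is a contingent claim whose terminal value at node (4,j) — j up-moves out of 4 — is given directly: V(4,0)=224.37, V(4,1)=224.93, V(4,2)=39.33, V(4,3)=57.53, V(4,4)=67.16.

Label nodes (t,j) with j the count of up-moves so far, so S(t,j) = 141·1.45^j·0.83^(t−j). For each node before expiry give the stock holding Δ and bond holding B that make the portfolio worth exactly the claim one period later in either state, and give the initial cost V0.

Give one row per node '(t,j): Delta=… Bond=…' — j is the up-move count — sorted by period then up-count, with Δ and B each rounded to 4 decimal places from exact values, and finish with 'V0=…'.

The replicating-portfolio and risk-neutral prices coincide; use p* = (1.08−0.83)/(1.45−0.83) = 0.4032 for the latter.
Terminal payoffs: V(4,0)=224.3700, V(4,1)=224.9300, V(4,2)=39.3300, V(4,3)=57.5300, V(4,4)=67.1600
  t=3,j=0: stock 80.6220 → up 116.9019 (V=224.9300), down 66.9162 (V=224.3700). Price 207.9591; hedge Δ=0.0112, bond B=207.0559.
  t=3,j=1: stock 140.8456 → up 204.2261 (V=39.3300), down 116.9019 (V=224.9300). Price 138.9734; hedge Δ=-2.1254, bond B=438.3283.
  t=3,j=2: stock 246.0556 → up 356.7806 (V=57.5300), down 204.2261 (V=39.3300). Price 43.2118; hedge Δ=0.1193, bond B=13.8569.
  t=3,j=3: stock 429.8561 → up 623.2914 (V=67.1600), down 356.7806 (V=57.5300). Price 56.8639; hedge Δ=0.0361, bond B=41.3317.
  t=2,j=0: stock 97.1349 → up 140.8456 (V=138.9734), down 80.6220 (V=207.9591). Price 166.7984; hedge Δ=-1.1455, bond B=278.0656.
  t=2,j=1: stock 169.6935 → up 246.0556 (V=43.2118), down 140.8456 (V=138.9734). Price 92.9258; hedge Δ=-0.9102, bond B=247.3801.
  t=2,j=2: stock 296.4525 → up 429.8561 (V=56.8639), down 246.0556 (V=43.2118). Price 45.1080; hedge Δ=0.0743, bond B=23.0884.
  t=1,j=0: stock 117.0300 → up 169.6935 (V=92.9258), down 97.1349 (V=166.7984). Price 126.8621; hedge Δ=-1.0181, bond B=246.0115.
  t=1,j=1: stock 204.4500 → up 296.4525 (V=45.1080), down 169.6935 (V=92.9258). Price 68.1893; hedge Δ=-0.3772, bond B=145.3147.
  t=0,j=0: stock 141.0000 → up 204.4500 (V=68.1893), down 117.0300 (V=126.8621). Price 95.5590; hedge Δ=-0.6712, bond B=190.1925.
Each (Δ,B) replicates both successor values, so the strategy is self-financing and V0 is arbitrage-free.

(0,0): Delta=-0.6712 Bond=190.1925
(1,0): Delta=-1.0181 Bond=246.0115
(1,1): Delta=-0.3772 Bond=145.3147
(2,0): Delta=-1.1455 Bond=278.0656
(2,1): Delta=-0.9102 Bond=247.3801
(2,2): Delta=0.0743 Bond=23.0884
(3,0): Delta=0.0112 Bond=207.0559
(3,1): Delta=-2.1254 Bond=438.3283
(3,2): Delta=0.1193 Bond=13.8569
(3,3): Delta=0.0361 Bond=41.3317
V0=95.5590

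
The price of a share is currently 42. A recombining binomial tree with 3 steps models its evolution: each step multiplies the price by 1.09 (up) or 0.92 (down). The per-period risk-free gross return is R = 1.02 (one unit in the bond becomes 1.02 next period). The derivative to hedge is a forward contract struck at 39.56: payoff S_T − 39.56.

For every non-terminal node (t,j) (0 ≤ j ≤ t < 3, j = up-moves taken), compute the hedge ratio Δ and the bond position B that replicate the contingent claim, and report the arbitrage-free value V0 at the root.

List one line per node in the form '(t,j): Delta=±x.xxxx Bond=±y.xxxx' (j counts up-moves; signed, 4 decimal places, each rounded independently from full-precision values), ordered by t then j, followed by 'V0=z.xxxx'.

Under the risk-neutral measure, an up-move has probability p* = (R−d)/(u−d) = 0.5882 and values discount at R = 1.02.
Terminal values V(3,·): V(3,0)=-6.8551, V(3,1)=-0.8118, V(3,2)=6.3482, V(3,3)=14.8312
  t=2,j=0: stock 35.5488 → up 38.7482 (V=-0.8118), down 32.7049 (V=-6.8551). Price -3.2355; hedge Δ=1.0000, bond B=-38.7843.
  t=2,j=1: stock 42.1176 → up 45.9082 (V=6.3482), down 38.7482 (V=-0.8118). Price 3.3333; hedge Δ=1.0000, bond B=-38.7843.
  t=2,j=2: stock 49.9002 → up 54.3912 (V=14.8312), down 45.9082 (V=6.3482). Price 11.1159; hedge Δ=1.0000, bond B=-38.7843.
  t=1,j=0: stock 38.6400 → up 42.1176 (V=3.3333), down 35.5488 (V=-3.2355). Price 0.6162; hedge Δ=1.0000, bond B=-38.0238.
  t=1,j=1: stock 45.7800 → up 49.9002 (V=11.1159), down 42.1176 (V=3.3333). Price 7.7562; hedge Δ=1.0000, bond B=-38.0238.
  t=0,j=0: stock 42.0000 → up 45.7800 (V=7.7562), down 38.6400 (V=0.6162). Price 4.7217; hedge Δ=1.0000, bond B=-37.2783.
Each (Δ,B) replicates both successor values, so the strategy is self-financing and V0 is arbitrage-free.

(0,0): Delta=1.0000 Bond=-37.2783
(1,0): Delta=1.0000 Bond=-38.0238
(1,1): Delta=1.0000 Bond=-38.0238
(2,0): Delta=1.0000 Bond=-38.7843
(2,1): Delta=1.0000 Bond=-38.7843
(2,2): Delta=1.0000 Bond=-38.7843
V0=4.7217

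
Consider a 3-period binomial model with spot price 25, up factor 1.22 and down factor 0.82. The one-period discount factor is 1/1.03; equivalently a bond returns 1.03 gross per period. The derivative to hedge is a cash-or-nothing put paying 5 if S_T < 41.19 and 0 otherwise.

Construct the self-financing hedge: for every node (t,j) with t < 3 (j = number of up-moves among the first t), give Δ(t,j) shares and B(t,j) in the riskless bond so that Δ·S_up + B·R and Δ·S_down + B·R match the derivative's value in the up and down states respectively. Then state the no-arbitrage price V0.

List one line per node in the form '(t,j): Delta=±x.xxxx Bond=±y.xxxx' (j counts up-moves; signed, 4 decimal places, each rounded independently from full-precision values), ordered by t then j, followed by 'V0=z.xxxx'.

(0,0): Delta=-0.1299 Bond=7.1611
(1,0): Delta=0.0000 Bond=4.7130
(1,1): Delta=-0.2089 Bond=9.7853
(2,0): Delta=0.0000 Bond=4.8544
(2,1): Delta=0.0000 Bond=4.8544
(2,2): Delta=-0.3359 Bond=14.8058
V0=3.9136

No-arbitrage ⇒ martingale measure with p* = (R−d)/(u−d) = 0.5250.
Terminal values V(3,·): V(3,0)=5.0000, V(3,1)=5.0000, V(3,2)=5.0000, V(3,3)=0.0000
Node (2,0) S=16.8100: V=(p*·5.0000+(1−p*)·5.0000)/1.03=4.8544; Δ=(5.0000−5.0000)/(20.5082−13.7842)=0.0000; B=V−Δ·S=4.8544
Node (2,1) S=25.0100: V=(p*·5.0000+(1−p*)·5.0000)/1.03=4.8544; Δ=(5.0000−5.0000)/(30.5122−20.5082)=0.0000; B=V−Δ·S=4.8544
Node (2,2) S=37.2100: V=(p*·0.0000+(1−p*)·5.0000)/1.03=2.3058; Δ=(0.0000−5.0000)/(45.3962−30.5122)=-0.3359; B=V−Δ·S=14.8058
Node (1,0) S=20.5000: V=(p*·4.8544+(1−p*)·4.8544)/1.03=4.7130; Δ=(4.8544−4.8544)/(25.0100−16.8100)=0.0000; B=V−Δ·S=4.7130
Node (1,1) S=30.5000: V=(p*·2.3058+(1−p*)·4.8544)/1.03=3.4140; Δ=(2.3058−4.8544)/(37.2100−25.0100)=-0.2089; B=V−Δ·S=9.7853
Node (0,0) S=25.0000: V=(p*·3.4140+(1−p*)·4.7130)/1.03=3.9136; Δ=(3.4140−4.7130)/(30.5000−20.5000)=-0.1299; B=V−Δ·S=7.1611
Check: Δ(0,0)·S0 + B(0,0) = 3.9136 = V0.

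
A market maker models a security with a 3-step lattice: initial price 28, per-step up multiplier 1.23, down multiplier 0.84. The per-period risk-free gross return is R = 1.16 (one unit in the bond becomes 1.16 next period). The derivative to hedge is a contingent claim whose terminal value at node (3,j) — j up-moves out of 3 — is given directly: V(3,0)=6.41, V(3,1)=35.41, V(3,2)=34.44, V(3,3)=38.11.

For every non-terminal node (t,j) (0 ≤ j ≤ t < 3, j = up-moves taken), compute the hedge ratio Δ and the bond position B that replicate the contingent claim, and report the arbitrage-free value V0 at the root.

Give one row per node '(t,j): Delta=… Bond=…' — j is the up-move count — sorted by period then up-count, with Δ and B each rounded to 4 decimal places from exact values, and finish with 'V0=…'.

No-arbitrage ⇒ martingale measure with p* = (R−d)/(u−d) = 0.8205.
At expiry t=3: V(3,0)=6.4100, V(3,1)=35.4100, V(3,2)=34.4400, V(3,3)=38.1100
  t=2,j=0: stock 19.7568 → up 24.3009 (V=35.4100), down 16.5957 (V=6.4100). Price 26.0387; hedge Δ=3.7637, bond B=-48.3203.
  t=2,j=1: stock 28.9296 → up 35.5834 (V=34.4400), down 24.3009 (V=35.4100). Price 29.8397; hedge Δ=-0.0860, bond B=32.3269.
  t=2,j=2: stock 42.3612 → up 52.1043 (V=38.1100), down 35.5834 (V=34.4400). Price 32.2856; hedge Δ=0.2221, bond B=22.8753.
  t=1,j=0: stock 23.5200 → up 28.9296 (V=29.8397), down 19.7568 (V=26.0387). Price 25.1358; hedge Δ=0.4144, bond B=15.3895.
  t=1,j=1: stock 34.4400 → up 42.3612 (V=32.2856), down 28.9296 (V=29.8397). Price 27.4540; hedge Δ=0.1821, bond B=21.1826.
  t=0,j=0: stock 28.0000 → up 34.4400 (V=27.4540), down 23.5200 (V=25.1358). Price 23.3085; hedge Δ=0.2123, bond B=17.3645.
The time-0 hedge costs 23.3085, which is the no-arbitrage price.

(0,0): Delta=0.2123 Bond=17.3645
(1,0): Delta=0.4144 Bond=15.3895
(1,1): Delta=0.1821 Bond=21.1826
(2,0): Delta=3.7637 Bond=-48.3203
(2,1): Delta=-0.0860 Bond=32.3269
(2,2): Delta=0.2221 Bond=22.8753
V0=23.3085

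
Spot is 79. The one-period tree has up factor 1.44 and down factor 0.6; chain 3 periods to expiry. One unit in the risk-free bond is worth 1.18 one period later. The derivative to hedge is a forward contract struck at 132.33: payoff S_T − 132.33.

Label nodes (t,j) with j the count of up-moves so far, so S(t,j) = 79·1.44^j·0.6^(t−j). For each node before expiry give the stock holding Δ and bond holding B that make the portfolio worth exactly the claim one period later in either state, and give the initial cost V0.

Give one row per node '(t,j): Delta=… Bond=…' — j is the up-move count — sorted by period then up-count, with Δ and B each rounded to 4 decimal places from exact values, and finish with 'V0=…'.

Risk-neutral probability p* = (R−d)/(u−d) = (1.18−0.6)/(1.44−0.6) = 0.6905.
At expiry t=3: V(3,0)=-115.2660, V(3,1)=-91.3764, V(3,2)=-34.0414, V(3,3)=103.5627
(2,0): S=28.4400. Δ = (V_up−V_dn)/(S_up−S_dn) = (-91.3764−-115.2660)/(40.9536−17.0640) = 1.0000. V = [p*·-91.3764 + (1−p*)·-115.2660]/1.18 = -83.7041. B = V − Δ·S = -112.1441.
(2,1): S=68.2560. Δ = (V_up−V_dn)/(S_up−S_dn) = (-34.0414−-91.3764)/(98.2886−40.9536) = 1.0000. V = [p*·-34.0414 + (1−p*)·-91.3764]/1.18 = -43.8881. B = V − Δ·S = -112.1441.
(2,2): S=163.8144. Δ = (V_up−V_dn)/(S_up−S_dn) = (103.5627−-34.0414)/(235.8927−98.2886) = 1.0000. V = [p*·103.5627 + (1−p*)·-34.0414]/1.18 = 51.6703. B = V − Δ·S = -112.1441.
(1,0): S=47.4000. Δ = (V_up−V_dn)/(S_up−S_dn) = (-43.8881−-83.7041)/(68.2560−28.4400) = 1.0000. V = [p*·-43.8881 + (1−p*)·-83.7041]/1.18 = -47.6373. B = V − Δ·S = -95.0373.
(1,1): S=113.7600. Δ = (V_up−V_dn)/(S_up−S_dn) = (51.6703−-43.8881)/(163.8144−68.2560) = 1.0000. V = [p*·51.6703 + (1−p*)·-43.8881]/1.18 = 18.7227. B = V − Δ·S = -95.0373.
(0,0): S=79.0000. Δ = (V_up−V_dn)/(S_up−S_dn) = (18.7227−-47.6373)/(113.7600−47.4000) = 1.0000. V = [p*·18.7227 + (1−p*)·-47.6373]/1.18 = -1.5401. B = V − Δ·S = -80.5401.
Each (Δ,B) replicates both successor values, so the strategy is self-financing and V0 is arbitrage-free.

(0,0): Delta=1.0000 Bond=-80.5401
(1,0): Delta=1.0000 Bond=-95.0373
(1,1): Delta=1.0000 Bond=-95.0373
(2,0): Delta=1.0000 Bond=-112.1441
(2,1): Delta=1.0000 Bond=-112.1441
(2,2): Delta=1.0000 Bond=-112.1441
V0=-1.5401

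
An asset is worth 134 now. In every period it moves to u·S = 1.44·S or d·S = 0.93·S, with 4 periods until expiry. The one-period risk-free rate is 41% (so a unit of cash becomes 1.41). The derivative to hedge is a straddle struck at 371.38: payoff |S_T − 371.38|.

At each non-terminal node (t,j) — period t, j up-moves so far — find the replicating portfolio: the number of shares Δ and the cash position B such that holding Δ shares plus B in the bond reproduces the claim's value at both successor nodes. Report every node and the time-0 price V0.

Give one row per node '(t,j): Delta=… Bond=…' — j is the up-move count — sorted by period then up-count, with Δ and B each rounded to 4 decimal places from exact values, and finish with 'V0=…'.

Under the risk-neutral measure, an up-move has probability p* = (R−d)/(u−d) = 0.9412 and values discount at R = 1.41.
Terminal payoffs: V(4,0)=271.1410, V(4,1)=216.1713, V(4,2)=131.0568, V(4,3)=0.7333, V(4,4)=204.7955
Node (3,0) S=107.7838: V=(p*·216.1713+(1−p*)·271.1410)/1.41=155.6062; Δ=(216.1713−271.1410)/(155.2087−100.2390)=-1.0000; B=V−Δ·S=263.3901
Node (3,1) S=166.8911: V=(p*·131.0568+(1−p*)·216.1713)/1.41=96.4990; Δ=(131.0568−216.1713)/(240.3232−155.2087)=-1.0000; B=V−Δ·S=263.3901
Node (3,2) S=258.4120: V=(p*·0.7333+(1−p*)·131.0568)/1.41=5.9570; Δ=(0.7333−131.0568)/(372.1133−240.3232)=-0.9889; B=V−Δ·S=261.4933
Node (3,3) S=400.1219: V=(p*·204.7955+(1−p*)·0.7333)/1.41=136.7318; Δ=(204.7955−0.7333)/(576.1755−372.1133)=1.0000; B=V−Δ·S=-263.3901
Node (2,0) S=115.8966: V=(p*·96.4990+(1−p*)·155.6062)/1.41=70.9049; Δ=(96.4990−155.6062)/(166.8911−107.7838)=-1.0000; B=V−Δ·S=186.8015
Node (2,1) S=179.4528: V=(p*·5.9570+(1−p*)·96.4990)/1.41=8.0021; Δ=(5.9570−96.4990)/(258.4120−166.8911)=-0.9893; B=V−Δ·S=185.5354
Node (2,2) S=277.8624: V=(p*·136.7318+(1−p*)·5.9570)/1.41=91.5171; Δ=(136.7318−5.9570)/(400.1219−258.4120)=0.9228; B=V−Δ·S=-164.9040
Node (1,0) S=124.6200: V=(p*·8.0021+(1−p*)·70.9049)/1.41=8.2995; Δ=(8.0021−70.9049)/(179.4528−115.8966)=-0.9897; B=V−Δ·S=131.6382
Node (1,1) S=192.9600: V=(p*·91.5171+(1−p*)·8.0021)/1.41=61.4216; Δ=(91.5171−8.0021)/(277.8624−179.4528)=0.8486; B=V−Δ·S=-102.3332
Node (0,0) S=134.0000: V=(p*·61.4216+(1−p*)·8.2995)/1.41=41.3452; Δ=(61.4216−8.2995)/(192.9600−124.6200)=0.7773; B=V−Δ·S=-62.8158
Self-financing check: at every node Δ·S+B equals the discounted successor values.

(0,0): Delta=0.7773 Bond=-62.8158
(1,0): Delta=-0.9897 Bond=131.6382
(1,1): Delta=0.8486 Bond=-102.3332
(2,0): Delta=-1.0000 Bond=186.8015
(2,1): Delta=-0.9893 Bond=185.5354
(2,2): Delta=0.9228 Bond=-164.9040
(3,0): Delta=-1.0000 Bond=263.3901
(3,1): Delta=-1.0000 Bond=263.3901
(3,2): Delta=-0.9889 Bond=261.4933
(3,3): Delta=1.0000 Bond=-263.3901
V0=41.3452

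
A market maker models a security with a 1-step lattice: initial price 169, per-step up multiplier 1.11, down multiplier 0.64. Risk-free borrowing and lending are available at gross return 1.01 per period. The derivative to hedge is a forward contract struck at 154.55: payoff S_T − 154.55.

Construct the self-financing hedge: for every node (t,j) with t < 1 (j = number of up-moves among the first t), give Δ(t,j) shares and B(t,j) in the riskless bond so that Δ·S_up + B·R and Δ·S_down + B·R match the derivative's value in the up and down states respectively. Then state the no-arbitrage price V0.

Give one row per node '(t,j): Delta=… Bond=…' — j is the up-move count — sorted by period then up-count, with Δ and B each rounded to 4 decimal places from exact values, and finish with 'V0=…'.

Since d<R<u, set p* = (R−d)/(u−d) = 0.7872; price each node as the discounted p*-expectation of its children.
Terminal payoffs: V(1,0)=-46.3900, V(1,1)=33.0400
  t=0,j=0: stock 169.0000 → up 187.5900 (V=33.0400), down 108.1600 (V=-46.3900). Price 15.9802; hedge Δ=1.0000, bond B=-153.0198.
Root portfolio cost Δ·169+B reproduces V0=15.9802.

(0,0): Delta=1.0000 Bond=-153.0198
V0=15.9802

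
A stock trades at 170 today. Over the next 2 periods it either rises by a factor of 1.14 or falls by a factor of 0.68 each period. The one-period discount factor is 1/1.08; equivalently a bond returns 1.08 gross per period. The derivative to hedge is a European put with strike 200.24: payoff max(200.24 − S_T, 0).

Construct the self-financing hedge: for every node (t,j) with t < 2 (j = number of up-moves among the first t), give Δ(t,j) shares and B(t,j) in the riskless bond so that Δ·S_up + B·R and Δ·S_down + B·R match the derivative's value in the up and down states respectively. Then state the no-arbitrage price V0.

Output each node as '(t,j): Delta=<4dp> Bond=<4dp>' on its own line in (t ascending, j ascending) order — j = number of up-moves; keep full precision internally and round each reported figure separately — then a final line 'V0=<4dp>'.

Risk-neutral probability p* = (R−d)/(u−d) = (1.08−0.68)/(1.14−0.68) = 0.8696.
Terminal values V(2,·): V(2,0)=121.6320, V(2,1)=68.4560, V(2,2)=0.0000
  t=1,j=0: stock 115.6000 → up 131.7840 (V=68.4560), down 78.6080 (V=121.6320). Price 69.8074; hedge Δ=-1.0000, bond B=185.4074.
  t=1,j=1: stock 193.8000 → up 220.9320 (V=0.0000), down 131.7840 (V=68.4560). Price 8.2676; hedge Δ=-0.7679, bond B=157.0850.
  t=0,j=0: stock 170.0000 → up 193.8000 (V=8.2676), down 115.6000 (V=69.8074). Price 15.0876; hedge Δ=-0.7870, bond B=148.8697.
The time-0 hedge costs 15.0876, which is the no-arbitrage price.

(0,0): Delta=-0.7870 Bond=148.8697
(1,0): Delta=-1.0000 Bond=185.4074
(1,1): Delta=-0.7679 Bond=157.0850
V0=15.0876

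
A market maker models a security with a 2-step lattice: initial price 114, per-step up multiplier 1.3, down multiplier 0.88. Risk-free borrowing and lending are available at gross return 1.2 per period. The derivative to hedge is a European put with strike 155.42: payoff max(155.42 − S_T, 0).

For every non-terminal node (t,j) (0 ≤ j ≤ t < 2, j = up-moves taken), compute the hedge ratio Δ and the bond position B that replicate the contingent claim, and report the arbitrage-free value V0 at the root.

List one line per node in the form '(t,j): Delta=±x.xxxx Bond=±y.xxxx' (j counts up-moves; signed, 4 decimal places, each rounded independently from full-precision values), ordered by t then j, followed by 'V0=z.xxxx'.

Risk-neutral probability p* = (R−d)/(u−d) = (1.2−0.88)/(1.3−0.88) = 0.7619.
At expiry t=2: V(2,0)=67.1384, V(2,1)=25.0040, V(2,2)=0.0000
  t=1,j=0: stock 100.3200 → up 130.4160 (V=25.0040), down 88.2816 (V=67.1384). Price 29.1967; hedge Δ=-1.0000, bond B=129.5167.
  t=1,j=1: stock 148.2000 → up 192.6600 (V=0.0000), down 130.4160 (V=25.0040). Price 4.9611; hedge Δ=-0.4017, bond B=64.4944.
  t=0,j=0: stock 114.0000 → up 148.2000 (V=4.9611), down 100.3200 (V=29.1967). Price 8.9429; hedge Δ=-0.5062, bond B=66.6466.
Root portfolio cost Δ·114+B reproduces V0=8.9429.

(0,0): Delta=-0.5062 Bond=66.6466
(1,0): Delta=-1.0000 Bond=129.5167
(1,1): Delta=-0.4017 Bond=64.4944
V0=8.9429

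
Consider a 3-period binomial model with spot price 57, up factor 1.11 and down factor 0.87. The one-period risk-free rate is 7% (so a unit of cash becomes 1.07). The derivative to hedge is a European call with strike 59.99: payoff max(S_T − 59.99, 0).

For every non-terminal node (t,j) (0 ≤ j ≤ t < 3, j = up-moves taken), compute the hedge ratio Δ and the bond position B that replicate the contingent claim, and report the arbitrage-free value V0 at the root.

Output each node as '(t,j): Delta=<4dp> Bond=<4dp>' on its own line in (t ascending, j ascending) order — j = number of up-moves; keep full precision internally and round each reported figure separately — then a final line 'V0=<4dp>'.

(0,0): Delta=0.7670 Bond=-34.9190
(1,0): Delta=0.0726 Bond=-2.9283
(1,1): Delta=0.8759 Bond=-44.2503
(2,0): Delta=0.0000 Bond=0.0000
(2,1): Delta=0.0840 Bond=-3.7600
(2,2): Delta=1.0000 Bond=-56.0654
V0=8.8011

The replicating-portfolio and risk-neutral prices coincide; use p* = (1.07−0.87)/(1.11−0.87) = 0.8333 for the latter.
Terminal payoffs: V(3,0)=0.0000, V(3,1)=0.0000, V(3,2)=1.1098, V(3,3)=17.9650
  t=2,j=0: stock 43.1433 → up 47.8891 (V=0.0000), down 37.5347 (V=0.0000). Price 0.0000; hedge Δ=0.0000, bond B=0.0000.
  t=2,j=1: stock 55.0449 → up 61.0998 (V=1.1098), down 47.8891 (V=0.0000). Price 0.8644; hedge Δ=0.0840, bond B=-3.7600.
  t=2,j=2: stock 70.2297 → up 77.9550 (V=17.9650), down 61.0998 (V=1.1098). Price 14.1643; hedge Δ=1.0000, bond B=-56.0654.
  t=1,j=0: stock 49.5900 → up 55.0449 (V=0.8644), down 43.1433 (V=0.0000). Price 0.6732; hedge Δ=0.0726, bond B=-2.9283.
  t=1,j=1: stock 63.2700 → up 70.2297 (V=14.1643), down 55.0449 (V=0.8644). Price 11.1660; hedge Δ=0.8759, bond B=-44.2503.
  t=0,j=0: stock 57.0000 → up 63.2700 (V=11.1660), down 49.5900 (V=0.6732). Price 8.8011; hedge Δ=0.7670, bond B=-34.9190.
Check: Δ(0,0)·S0 + B(0,0) = 8.8011 = V0.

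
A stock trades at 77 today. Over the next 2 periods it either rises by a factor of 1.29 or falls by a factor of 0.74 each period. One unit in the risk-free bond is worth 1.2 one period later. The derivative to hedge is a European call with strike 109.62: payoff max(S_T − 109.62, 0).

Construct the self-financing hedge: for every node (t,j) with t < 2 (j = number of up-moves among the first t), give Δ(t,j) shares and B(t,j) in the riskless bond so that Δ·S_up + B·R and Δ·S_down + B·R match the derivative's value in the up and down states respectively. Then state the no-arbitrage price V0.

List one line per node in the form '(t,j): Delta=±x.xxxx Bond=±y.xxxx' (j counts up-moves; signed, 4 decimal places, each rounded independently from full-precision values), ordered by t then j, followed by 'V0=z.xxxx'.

The replicating-portfolio and risk-neutral prices coincide; use p* = (1.2−0.74)/(1.29−0.74) = 0.8364 for the latter.
At expiry t=2: V(2,0)=0.0000, V(2,1)=0.0000, V(2,2)=18.5157
Node (1,0) S=56.9800: V=(p*·0.0000+(1−p*)·0.0000)/1.2=0.0000; Δ=(0.0000−0.0000)/(73.5042−42.1652)=0.0000; B=V−Δ·S=0.0000
Node (1,1) S=99.3300: V=(p*·18.5157+(1−p*)·0.0000)/1.2=12.9049; Δ=(18.5157−0.0000)/(128.1357−73.5042)=0.3389; B=V−Δ·S=-20.7600
Node (0,0) S=77.0000: V=(p*·12.9049+(1−p*)·0.0000)/1.2=8.9943; Δ=(12.9049−0.0000)/(99.3300−56.9800)=0.3047; B=V−Δ·S=-14.4691
Each (Δ,B) replicates both successor values, so the strategy is self-financing and V0 is arbitrage-free.

(0,0): Delta=0.3047 Bond=-14.4691
(1,0): Delta=0.0000 Bond=0.0000
(1,1): Delta=0.3389 Bond=-20.7600
V0=8.9943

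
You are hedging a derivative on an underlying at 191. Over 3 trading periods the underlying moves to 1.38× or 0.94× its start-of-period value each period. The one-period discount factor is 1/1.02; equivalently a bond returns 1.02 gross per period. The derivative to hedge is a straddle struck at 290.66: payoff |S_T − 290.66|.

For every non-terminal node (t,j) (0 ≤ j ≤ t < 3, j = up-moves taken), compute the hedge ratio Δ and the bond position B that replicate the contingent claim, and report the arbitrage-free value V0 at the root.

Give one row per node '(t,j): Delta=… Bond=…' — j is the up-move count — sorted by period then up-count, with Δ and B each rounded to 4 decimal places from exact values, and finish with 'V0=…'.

Risk-neutral probability p* = (R−d)/(u−d) = (1.02−0.94)/(1.38−0.94) = 0.1818.
At expiry t=3: V(3,0)=132.0185, V(3,1)=57.7607, V(3,2)=51.2560, V(3,3)=211.3018
Node (2,0) S=168.7676: V=(p*·57.7607+(1−p*)·132.0185)/1.02=116.1932; Δ=(57.7607−132.0185)/(232.8993−158.6415)=-1.0000; B=V−Δ·S=284.9608
Node (2,1) S=247.7652: V=(p*·51.2560+(1−p*)·57.7607)/1.02=55.4687; Δ=(51.2560−57.7607)/(341.9160−232.8993)=-0.0597; B=V−Δ·S=70.2522
Node (2,2) S=363.7404: V=(p*·211.3018+(1−p*)·51.2560)/1.02=78.7796; Δ=(211.3018−51.2560)/(501.9618−341.9160)=1.0000; B=V−Δ·S=-284.9608
Node (1,0) S=179.5400: V=(p*·55.4687+(1−p*)·116.1932)/1.02=103.0906; Δ=(55.4687−116.1932)/(247.7652−168.7676)=-0.7687; B=V−Δ·S=241.1008
Node (1,1) S=263.5800: V=(p*·78.7796+(1−p*)·55.4687)/1.02=58.5363; Δ=(78.7796−55.4687)/(363.7404−247.7652)=0.2010; B=V−Δ·S=5.5568
Node (0,0) S=191.0000: V=(p*·58.5363+(1−p*)·103.0906)/1.02=93.1272; Δ=(58.5363−103.0906)/(263.5800−179.5400)=-0.5302; B=V−Δ·S=194.3869
Check: Δ(0,0)·S0 + B(0,0) = 93.1272 = V0.

(0,0): Delta=-0.5302 Bond=194.3869
(1,0): Delta=-0.7687 Bond=241.1008
(1,1): Delta=0.2010 Bond=5.5568
(2,0): Delta=-1.0000 Bond=284.9608
(2,1): Delta=-0.0597 Bond=70.2522
(2,2): Delta=1.0000 Bond=-284.9608
V0=93.1272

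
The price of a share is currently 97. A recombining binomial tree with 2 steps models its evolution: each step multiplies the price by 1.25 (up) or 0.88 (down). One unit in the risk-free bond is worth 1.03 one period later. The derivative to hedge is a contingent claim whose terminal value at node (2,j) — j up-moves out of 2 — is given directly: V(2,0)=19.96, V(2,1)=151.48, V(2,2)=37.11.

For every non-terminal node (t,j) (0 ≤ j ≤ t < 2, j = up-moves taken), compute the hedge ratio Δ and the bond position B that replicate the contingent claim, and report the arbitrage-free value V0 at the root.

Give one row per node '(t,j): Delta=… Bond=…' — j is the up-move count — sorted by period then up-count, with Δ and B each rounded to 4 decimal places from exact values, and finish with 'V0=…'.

Risk-neutral probability p* = (R−d)/(u−d) = (1.03−0.88)/(1.25−0.88) = 0.4054.
At expiry t=2: V(2,0)=19.9600, V(2,1)=151.4800, V(2,2)=37.1100
(1,0): S=85.3600. Δ = (V_up−V_dn)/(S_up−S_dn) = (151.4800−19.9600)/(106.7000−75.1168) = 4.1642. V = [p*·151.4800 + (1−p*)·19.9600]/1.03 = 71.1446. B = V − Δ·S = -284.3149.
(1,1): S=121.2500. Δ = (V_up−V_dn)/(S_up−S_dn) = (37.1100−151.4800)/(151.5625−106.7000) = -2.5493. V = [p*·37.1100 + (1−p*)·151.4800]/1.03 = 102.0522. B = V − Δ·S = 411.1603.
(0,0): S=97.0000. Δ = (V_up−V_dn)/(S_up−S_dn) = (102.0522−71.1446)/(121.2500−85.3600) = 0.8612. V = [p*·102.0522 + (1−p*)·71.1446]/1.03 = 81.2376. B = V − Δ·S = -2.2966.
Each (Δ,B) replicates both successor values, so the strategy is self-financing and V0 is arbitrage-free.

(0,0): Delta=0.8612 Bond=-2.2966
(1,0): Delta=4.1642 Bond=-284.3149
(1,1): Delta=-2.5493 Bond=411.1603
V0=81.2376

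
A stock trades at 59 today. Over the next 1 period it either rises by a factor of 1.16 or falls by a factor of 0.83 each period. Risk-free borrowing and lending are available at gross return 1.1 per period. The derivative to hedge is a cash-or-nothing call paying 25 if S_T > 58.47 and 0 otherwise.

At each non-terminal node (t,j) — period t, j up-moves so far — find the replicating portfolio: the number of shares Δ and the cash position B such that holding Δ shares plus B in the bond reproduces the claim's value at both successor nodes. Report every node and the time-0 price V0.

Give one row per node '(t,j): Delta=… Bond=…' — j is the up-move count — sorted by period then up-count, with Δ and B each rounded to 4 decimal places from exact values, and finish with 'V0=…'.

(0,0): Delta=1.2840 Bond=-57.1625
V0=18.5950

Since d<R<u, set p* = (R−d)/(u−d) = 0.8182; price each node as the discounted p*-expectation of its children.
Terminal values V(1,·): V(1,0)=0.0000, V(1,1)=25.0000
Node (0,0) S=59.0000: V=(p*·25.0000+(1−p*)·0.0000)/1.1=18.5950; Δ=(25.0000−0.0000)/(68.4400−48.9700)=1.2840; B=V−Δ·S=-57.1625
Root portfolio cost Δ·59+B reproduces V0=18.5950.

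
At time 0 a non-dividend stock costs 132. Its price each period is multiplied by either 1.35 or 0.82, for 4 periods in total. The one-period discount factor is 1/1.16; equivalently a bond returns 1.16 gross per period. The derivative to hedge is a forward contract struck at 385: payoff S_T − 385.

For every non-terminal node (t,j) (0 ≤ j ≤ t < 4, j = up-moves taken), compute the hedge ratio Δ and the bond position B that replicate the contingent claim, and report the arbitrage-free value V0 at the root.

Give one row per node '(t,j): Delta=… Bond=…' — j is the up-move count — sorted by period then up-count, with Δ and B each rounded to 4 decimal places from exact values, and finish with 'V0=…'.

The replicating-portfolio and risk-neutral prices coincide; use p* = (1.16−0.82)/(1.35−0.82) = 0.6415 for the latter.
Payoff layer (t=4): V(4,0)=-325.3199, V(4,1)=-286.7462, V(4,2)=-223.2407, V(4,3)=-118.6890, V(4,4)=53.4388
(3,0): S=72.7806. Δ = (V_up−V_dn)/(S_up−S_dn) = (-286.7462−-325.3199)/(98.2538−59.6801) = 1.0000. V = [p*·-286.7462 + (1−p*)·-325.3199]/1.16 = -259.1160. B = V − Δ·S = -331.8966.
(3,1): S=119.8217. Δ = (V_up−V_dn)/(S_up−S_dn) = (-223.2407−-286.7462)/(161.7593−98.2538) = 1.0000. V = [p*·-223.2407 + (1−p*)·-286.7462]/1.16 = -212.0749. B = V − Δ·S = -331.8966.
(3,2): S=197.2674. Δ = (V_up−V_dn)/(S_up−S_dn) = (-118.6890−-223.2407)/(266.3110−161.7593) = 1.0000. V = [p*·-118.6890 + (1−p*)·-223.2407]/1.16 = -134.6292. B = V − Δ·S = -331.8966.
(3,3): S=324.7695. Δ = (V_up−V_dn)/(S_up−S_dn) = (53.4388−-118.6890)/(438.4388−266.3110) = 1.0000. V = [p*·53.4388 + (1−p*)·-118.6890]/1.16 = -7.1271. B = V − Δ·S = -331.8966.
(2,0): S=88.7568. Δ = (V_up−V_dn)/(S_up−S_dn) = (-212.0749−-259.1160)/(119.8217−72.7806) = 1.0000. V = [p*·-212.0749 + (1−p*)·-259.1160]/1.16 = -197.3609. B = V − Δ·S = -286.1177.
(2,1): S=146.1240. Δ = (V_up−V_dn)/(S_up−S_dn) = (-134.6292−-212.0749)/(197.2674−119.8217) = 1.0000. V = [p*·-134.6292 + (1−p*)·-212.0749]/1.16 = -139.9937. B = V − Δ·S = -286.1177.
(2,2): S=240.5700. Δ = (V_up−V_dn)/(S_up−S_dn) = (-7.1271−-134.6292)/(324.7695−197.2674) = 1.0000. V = [p*·-7.1271 + (1−p*)·-134.6292]/1.16 = -45.5477. B = V − Δ·S = -286.1177.
(1,0): S=108.2400. Δ = (V_up−V_dn)/(S_up−S_dn) = (-139.9937−-197.3609)/(146.1240−88.7568) = 1.0000. V = [p*·-139.9937 + (1−p*)·-197.3609]/1.16 = -138.4132. B = V − Δ·S = -246.6532.
(1,1): S=178.2000. Δ = (V_up−V_dn)/(S_up−S_dn) = (-45.5477−-139.9937)/(240.5700−146.1240) = 1.0000. V = [p*·-45.5477 + (1−p*)·-139.9937]/1.16 = -68.4532. B = V − Δ·S = -246.6532.
(0,0): S=132.0000. Δ = (V_up−V_dn)/(S_up−S_dn) = (-68.4532−-138.4132)/(178.2000−108.2400) = 1.0000. V = [p*·-68.4532 + (1−p*)·-138.4132]/1.16 = -80.6321. B = V − Δ·S = -212.6321.
Self-financing check: at every node Δ·S+B equals the discounted successor values.

(0,0): Delta=1.0000 Bond=-212.6321
(1,0): Delta=1.0000 Bond=-246.6532
(1,1): Delta=1.0000 Bond=-246.6532
(2,0): Delta=1.0000 Bond=-286.1177
(2,1): Delta=1.0000 Bond=-286.1177
(2,2): Delta=1.0000 Bond=-286.1177
(3,0): Delta=1.0000 Bond=-331.8966
(3,1): Delta=1.0000 Bond=-331.8966
(3,2): Delta=1.0000 Bond=-331.8966
(3,3): Delta=1.0000 Bond=-331.8966
V0=-80.6321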